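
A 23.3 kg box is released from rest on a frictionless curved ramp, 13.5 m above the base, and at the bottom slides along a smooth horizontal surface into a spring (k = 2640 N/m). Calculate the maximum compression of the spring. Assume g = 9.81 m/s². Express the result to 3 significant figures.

x = 1.53 m

At max compression the box is momentarily at rest: mgh = ½kx²
x = √(2mgh/k) = √(2 × 23.3 × 9.81 × 13.5 / 2640) = 1.529 m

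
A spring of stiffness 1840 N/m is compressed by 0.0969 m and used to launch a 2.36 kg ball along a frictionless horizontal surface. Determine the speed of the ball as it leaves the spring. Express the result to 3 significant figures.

v = 2.71 m/s

Conservation of energy: ½kx² = ½mv²
v = x√(k/m) = 0.0969 × √(1840/2.36) = 2.706 m/s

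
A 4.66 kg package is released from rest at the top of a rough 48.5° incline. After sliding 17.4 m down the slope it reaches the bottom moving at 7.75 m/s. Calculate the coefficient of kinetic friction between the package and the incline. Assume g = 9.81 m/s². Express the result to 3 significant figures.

Energy balance down the incline: mg L sinθ − ½mv² = μ_k (mg cosθ) L
mgL sinθ = 595.74 J; ½mv² = 139.95 J
W_f = 595.74 − 139.95 = 455.8 J
μ_k = W_f/(mg cosθ · L) = 455.8/(30.29 × 17.4) = 0.8648

μ_k = 0.865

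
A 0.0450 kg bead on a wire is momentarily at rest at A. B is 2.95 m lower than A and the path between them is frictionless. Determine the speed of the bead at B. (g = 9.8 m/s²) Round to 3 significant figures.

Mechanical energy is conserved (no friction): mgh = ½mv²
v = √(2gh) = √(2 × 9.8 × 2.95) = √57.820 = 7.604 m/s

v = 7.60 m/s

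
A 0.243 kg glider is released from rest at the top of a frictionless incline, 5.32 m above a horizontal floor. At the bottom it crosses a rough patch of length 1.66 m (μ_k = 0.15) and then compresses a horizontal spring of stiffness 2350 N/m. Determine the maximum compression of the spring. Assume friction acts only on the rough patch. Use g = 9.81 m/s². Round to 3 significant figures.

x = 0.101 m

Initial energy: E₁ = mgh = (0.243)(9.81)(5.32) = 12.682 J
Friction removes W_f = μ_k mg d = (0.15)(0.243)(9.81)(1.66) = 0.5936 J
Energy reaching the spring: E = 12.682 − 0.5936 = 12.088 J
At max compression ½kx² = E ⇒ x = √(2E/k) = √(2 × 12.088/2350) = 0.1014 m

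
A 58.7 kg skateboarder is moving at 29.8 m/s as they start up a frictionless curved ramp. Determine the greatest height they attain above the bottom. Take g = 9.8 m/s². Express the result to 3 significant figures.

Setting KE at the bottom equal to PE gained: ½mv² = mgh
h = v²/(2g) = 29.8²/(2 × 9.8) = 45.31 m

h = 45.3 m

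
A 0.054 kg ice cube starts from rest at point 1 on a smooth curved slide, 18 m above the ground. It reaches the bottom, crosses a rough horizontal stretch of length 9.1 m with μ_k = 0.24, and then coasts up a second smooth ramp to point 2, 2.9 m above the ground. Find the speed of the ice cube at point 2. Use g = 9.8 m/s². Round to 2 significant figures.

v = 16 m/s

Energy at 1: mgh₁ = (0.054)(9.8)(18) = 9.5256 J
Friction loss: W_f = μ_k mg d = 1.156 J
At 2: ½mv² + mgh₂ = mgh₁ − W_f
½mv² = 9.5256 − 1.156 − 1.5347 = 6.8351 J
v = √(2 × 6.8351/0.054) = 15.91 m/s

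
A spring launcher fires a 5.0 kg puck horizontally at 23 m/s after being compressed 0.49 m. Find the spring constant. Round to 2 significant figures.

k = 11000 N/m

Spring PE at full compression equals KE at release: ½kx² = ½mv²
k = mv²/x² = (5.0)(23)²/(0.49)² = 11016 N/m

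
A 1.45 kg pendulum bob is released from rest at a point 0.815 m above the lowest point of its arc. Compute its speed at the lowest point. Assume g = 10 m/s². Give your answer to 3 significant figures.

Energy conservation between the two points: mgh = ½mv²
v = √(2gh) = √(2 × 10 × 0.815) = √16.300 = 4.037 m/s

v = 4.04 m/s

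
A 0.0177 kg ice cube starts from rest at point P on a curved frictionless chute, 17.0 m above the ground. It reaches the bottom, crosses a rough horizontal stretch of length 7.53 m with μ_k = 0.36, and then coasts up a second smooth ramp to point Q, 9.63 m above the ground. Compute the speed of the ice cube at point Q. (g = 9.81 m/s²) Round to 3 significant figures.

Energy at P: mgh₁ = (0.0177)(9.81)(17.0) = 2.9518 J
Friction loss: W_f = μ_k mg d = 0.4707 J
At Q: ½mv² + mgh₂ = mgh₁ − W_f
½mv² = 2.9518 − 0.4707 − 1.6721 = 0.80901 J
v = √(2 × 0.80901/0.0177) = 9.561 m/s

v = 9.56 m/s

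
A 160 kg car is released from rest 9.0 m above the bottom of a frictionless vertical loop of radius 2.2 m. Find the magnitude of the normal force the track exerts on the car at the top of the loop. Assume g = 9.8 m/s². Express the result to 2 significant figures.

Energy from release to top (height 2r): mgh = ½mv_top² + mg(2r)
v_top² = 2g(h − 2r) = 2(9.8)(9.0 − 4.400) = 90.160 m²/s²
At the top, both N and weight point toward the centre: N + mg = mv_top²/r
N = m(v_top²/r − g) = 160(90.160/2.2 − 9.8) = 4989 N

N = 5000 N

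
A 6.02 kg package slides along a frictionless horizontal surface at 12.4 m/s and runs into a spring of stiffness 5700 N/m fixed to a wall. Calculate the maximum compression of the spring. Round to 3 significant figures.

All KE is stored as spring PE at maximum compression: ½mv² = ½kx²
x = v√(m/k) = 12.4 × √(6.02/5700) = 0.4030 m

x = 0.403 m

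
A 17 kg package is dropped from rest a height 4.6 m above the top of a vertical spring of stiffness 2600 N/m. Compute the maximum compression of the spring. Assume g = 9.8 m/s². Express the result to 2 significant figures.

x = 0.83 m

Take the reference level at the top of the uncompressed spring. At max compression the package has fallen H + x and is momentarily at rest:
mg(H + x) = ½kx²
½(2600)x² − (17)(9.8)x − (17)(9.8)(4.6) = 0
1300x² − 166.6x − 766.4 = 0
x = [166.6 + √(27756 + 3.9851e+06)]/(2 × 1300) = 0.8345 m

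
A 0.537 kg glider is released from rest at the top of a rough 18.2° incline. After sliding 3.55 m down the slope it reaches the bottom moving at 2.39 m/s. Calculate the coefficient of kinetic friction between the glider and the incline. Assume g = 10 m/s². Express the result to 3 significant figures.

μ_k = 0.244

The energy dissipated by friction is the PE lost minus the KE gained:
mgL sinθ = 5.9542 J; ½mv² = 1.5337 J
W_f = 5.9542 − 1.5337 = 4.420 J
μ_k = W_f/(mg cosθ · L) = 4.420/(5.101 × 3.55) = 0.2441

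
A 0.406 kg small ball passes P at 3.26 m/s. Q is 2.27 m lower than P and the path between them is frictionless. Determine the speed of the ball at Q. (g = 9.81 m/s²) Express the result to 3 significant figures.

v = 7.43 m/s

By conservation of mechanical energy, ½mv₀² + mgh = ½mv²
The mass cancels from both sides.
v² = v₀² + 2gh = (3.26)² + 2(9.81)(2.27) = 55.165
v = √55.165 = 7.427 m/s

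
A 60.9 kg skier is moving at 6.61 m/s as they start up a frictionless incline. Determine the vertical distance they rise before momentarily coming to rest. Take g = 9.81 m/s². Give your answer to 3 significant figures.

Setting KE at the bottom equal to PE gained: ½mv² = mgh
h = v²/(2g) = 6.61²/(2 × 9.81) = 2.227 m

h = 2.23 m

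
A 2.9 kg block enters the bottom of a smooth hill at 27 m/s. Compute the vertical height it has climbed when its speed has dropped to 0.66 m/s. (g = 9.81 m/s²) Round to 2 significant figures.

Energy balance between the two points: ½mv₁² = ½mv₂² + mgh
h = (v₁² − v₂²)/(2g) = (27² − 0.66²)/(2 × 9.81) = 37.13 m

h = 37 m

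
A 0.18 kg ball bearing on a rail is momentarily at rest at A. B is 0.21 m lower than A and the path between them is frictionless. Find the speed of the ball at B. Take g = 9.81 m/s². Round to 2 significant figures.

v = 2.0 m/s

By conservation of mechanical energy, mgh = ½mv²
v = √(2gh) = √(2 × 9.81 × 0.21) = √4.1202 = 2.030 m/s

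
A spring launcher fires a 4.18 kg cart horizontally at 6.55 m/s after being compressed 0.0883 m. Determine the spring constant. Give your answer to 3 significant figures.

k = 23000 N/m

½kx² = ½mv²
k = mv²/x² = (4.18)(6.55)²/(0.0883)² = 23001 N/m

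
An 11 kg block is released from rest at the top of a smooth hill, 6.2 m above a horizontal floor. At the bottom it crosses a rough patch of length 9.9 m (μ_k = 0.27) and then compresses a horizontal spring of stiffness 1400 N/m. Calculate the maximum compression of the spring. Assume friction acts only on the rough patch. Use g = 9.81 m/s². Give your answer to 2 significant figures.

x = 0.74 m

Initial energy: E₁ = mgh = (11)(9.81)(6.2) = 669.04 J
Friction removes W_f = μ_k mg d = (0.27)(11)(9.81)(9.9) = 288.4 J
Energy reaching the spring: E = 669.04 − 288.4 = 380.60 J
At max compression ½kx² = E ⇒ x = √(2E/k) = √(2 × 380.60/1400) = 0.7374 m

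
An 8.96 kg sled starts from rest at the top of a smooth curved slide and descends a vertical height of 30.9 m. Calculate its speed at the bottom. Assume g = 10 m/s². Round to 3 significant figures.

v = 24.9 m/s

By conservation of mechanical energy, mgh = ½mv²
The mass cancels from both sides.
v = √(2gh) = √(2 × 10 × 30.9) = √618.00 = 24.86 m/s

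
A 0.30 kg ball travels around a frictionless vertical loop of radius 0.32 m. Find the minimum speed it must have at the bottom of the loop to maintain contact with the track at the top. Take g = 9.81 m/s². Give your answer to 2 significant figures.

v = 4.0 m/s

At the top: mg = mv_top²/r ⇒ v_top² = gr = 3.139 m²/s²
Energy from bottom to top (height 2r): ½mv_bot² = ½mv_top² + mg(2r)
v_bot² = gr + 4gr = 5gr = 15.70
v_bot = √(5gr) = 3.962 m/s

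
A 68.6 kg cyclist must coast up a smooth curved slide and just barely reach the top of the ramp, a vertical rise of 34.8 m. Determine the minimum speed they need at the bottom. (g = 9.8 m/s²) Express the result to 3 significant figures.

v = 26.1 m/s

At the top they are momentarily at rest, so all KE converts to PE: ½mv² = mgh
v = √(2gh) = √(2 × 9.8 × 34.8) = 26.12 m/s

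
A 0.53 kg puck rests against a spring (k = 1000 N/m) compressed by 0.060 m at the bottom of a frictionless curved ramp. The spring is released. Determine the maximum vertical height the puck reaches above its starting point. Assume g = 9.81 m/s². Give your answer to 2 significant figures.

All spring PE becomes gravitational PE at the highest point: ½kx² = mgh
h = kx²/(2mg) = (1000)(0.060)²/(2 × 0.53 × 9.81) = 0.3462 m

h = 0.35 m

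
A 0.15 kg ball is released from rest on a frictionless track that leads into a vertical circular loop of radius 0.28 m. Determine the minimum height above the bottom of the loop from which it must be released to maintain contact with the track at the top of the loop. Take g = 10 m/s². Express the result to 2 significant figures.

h = 0.70 m

At the top, for minimum speed gravity alone supplies the centripetal force: mg = mv_top²/r ⇒ v_top² = gr = 2.800 m²/s²
Energy conservation from release height h to the top (height 2r): mgh = ½mv_top² + mg(2r)
h = v_top²/(2g) + 2r = r/2 + 2r = 5r/2 = 0.7000 m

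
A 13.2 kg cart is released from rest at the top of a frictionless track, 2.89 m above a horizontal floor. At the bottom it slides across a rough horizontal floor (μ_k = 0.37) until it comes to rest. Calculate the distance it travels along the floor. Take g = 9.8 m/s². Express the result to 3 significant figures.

Energy at the top = energy at the end + work done against friction:
At rest all PE has been dissipated by friction: mgh = μ_k m g d
d = h/μ_k = 2.89/0.37 = 7.811 m

d = 7.81 m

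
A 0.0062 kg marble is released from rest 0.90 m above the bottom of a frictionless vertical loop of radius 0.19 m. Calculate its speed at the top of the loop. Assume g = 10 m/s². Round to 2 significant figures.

Energy conservation: mgh = ½mv_top² + mg(2r)
v_top² = 2g(h − 2r) = 2(10)(0.90 − 0.3800) = 10.40
v_top = 3.225 m/s

v = 3.2 m/s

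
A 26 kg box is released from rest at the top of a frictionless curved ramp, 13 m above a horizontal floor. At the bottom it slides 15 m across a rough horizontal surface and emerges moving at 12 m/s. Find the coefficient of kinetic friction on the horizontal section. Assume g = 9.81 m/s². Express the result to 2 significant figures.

μ_k = 0.38

Energy bookkeeping (friction removes W_f = μ_k N d):
mgh = ½mv² + μ_k m g d
mgh = 3315.8 J; ½mv² = 1872.0 J
W_f = 3315.8 − 1872.0 = 1444 J
μ_k = W_f/(mg·d) = 1444/(255.1 × 15) = 0.3774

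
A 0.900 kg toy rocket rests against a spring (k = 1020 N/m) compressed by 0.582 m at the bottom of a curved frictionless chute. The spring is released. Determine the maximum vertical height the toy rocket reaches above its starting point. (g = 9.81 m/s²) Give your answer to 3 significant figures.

At maximum height the toy rocket is at rest, so ½kx² = mgh
h = kx²/(2mg) = (1020)(0.582)²/(2 × 0.900 × 9.81) = 19.57 m

h = 19.6 m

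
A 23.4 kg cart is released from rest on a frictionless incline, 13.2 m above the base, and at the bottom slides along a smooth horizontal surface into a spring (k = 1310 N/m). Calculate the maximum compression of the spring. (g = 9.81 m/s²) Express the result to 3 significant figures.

x = 2.15 m

Energy conservation (no friction) from release to max compression: mgh = ½kx²
x = √(2mgh/k) = √(2 × 23.4 × 9.81 × 13.2 / 1310) = 2.151 m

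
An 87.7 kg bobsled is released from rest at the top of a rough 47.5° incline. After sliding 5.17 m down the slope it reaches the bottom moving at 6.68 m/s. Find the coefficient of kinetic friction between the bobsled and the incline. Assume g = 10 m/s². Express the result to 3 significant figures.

The energy dissipated by friction is the PE lost minus the KE gained:
mgL sinθ = 3342.9 J; ½mv² = 1956.7 J
W_f = 3342.9 − 1956.7 = 1386 J
μ_k = W_f/(mg cosθ · L) = 1386/(592.5 × 5.17) = 0.4525

μ_k = 0.453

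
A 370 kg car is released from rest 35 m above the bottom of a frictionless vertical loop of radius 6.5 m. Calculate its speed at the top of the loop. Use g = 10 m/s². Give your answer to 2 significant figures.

v = 21 m/s

Energy conservation: mgh = ½mv_top² + mg(2r)
v_top² = 2g(h − 2r) = 2(10)(35 − 13.00) = 440.0
v_top = 20.98 m/s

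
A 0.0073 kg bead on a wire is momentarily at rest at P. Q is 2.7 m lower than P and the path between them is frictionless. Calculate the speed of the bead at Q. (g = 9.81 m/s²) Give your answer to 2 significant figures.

v = 7.3 m/s

By conservation of mechanical energy, mgh = ½mv²
v = √(2gh) = √(2 × 9.81 × 2.7) = √52.974 = 7.278 m/s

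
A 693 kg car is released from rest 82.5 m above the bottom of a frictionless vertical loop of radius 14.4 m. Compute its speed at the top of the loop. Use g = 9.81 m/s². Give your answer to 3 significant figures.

Energy conservation: mgh = ½mv_top² + mg(2r)
v_top² = 2g(h − 2r) = 2(9.81)(82.5 − 28.80) = 1054
v_top = 32.46 m/s

v = 32.5 m/s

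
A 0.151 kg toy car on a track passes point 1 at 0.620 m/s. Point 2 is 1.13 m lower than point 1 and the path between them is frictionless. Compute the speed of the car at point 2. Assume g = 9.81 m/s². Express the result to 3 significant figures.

Equating total energy at the two states: ½mv₀² + mgh = ½mv²
The mass cancels from both sides.
v² = v₀² + 2gh = (0.620)² + 2(9.81)(1.13) = 22.555
v = √22.555 = 4.749 m/s

v = 4.75 m/s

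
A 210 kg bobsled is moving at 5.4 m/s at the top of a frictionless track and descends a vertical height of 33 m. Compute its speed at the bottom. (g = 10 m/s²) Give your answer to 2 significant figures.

v = 26 m/s

By conservation of mechanical energy, ½mv₀² + mgh = ½mv²
The mass cancels from both sides.
v² = v₀² + 2gh = (5.4)² + 2(10)(33) = 689.16
v = √689.16 = 26.25 m/s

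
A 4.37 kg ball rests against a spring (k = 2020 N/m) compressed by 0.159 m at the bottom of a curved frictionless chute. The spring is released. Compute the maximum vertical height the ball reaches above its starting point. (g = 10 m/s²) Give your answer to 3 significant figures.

h = 0.584 m

Energy conservation from release to the highest point: ½kx² = mgh
h = kx²/(2mg) = (2020)(0.159)²/(2 × 4.37 × 10) = 0.5843 m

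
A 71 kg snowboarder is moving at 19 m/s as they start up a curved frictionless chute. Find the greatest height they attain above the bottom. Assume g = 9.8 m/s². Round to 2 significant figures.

h = 18 m

Setting KE at the bottom equal to PE gained: ½mv² = mgh
h = v²/(2g) = 19²/(2 × 9.8) = 18.42 m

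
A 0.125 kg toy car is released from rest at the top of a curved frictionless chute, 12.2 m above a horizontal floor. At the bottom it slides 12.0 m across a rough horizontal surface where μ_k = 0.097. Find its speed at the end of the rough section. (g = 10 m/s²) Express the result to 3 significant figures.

v = 14.9 m/s

Energy bookkeeping (friction removes W_f = μ_k N d):
mgh = ½mv² + μ_k m g d
W_f = μ_k mg d = (0.097)(0.125)(10)(12.0) = 1.455 J
½mv² = mgh − W_f = 15.250 − 1.455 = 13.795 J
v = √(2 × 13.795/0.125) = 14.86 m/s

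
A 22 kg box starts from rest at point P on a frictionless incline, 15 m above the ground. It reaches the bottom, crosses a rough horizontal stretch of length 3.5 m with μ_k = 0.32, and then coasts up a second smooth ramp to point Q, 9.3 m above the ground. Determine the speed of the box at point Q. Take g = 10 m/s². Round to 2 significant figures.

Energy at P: mgh₁ = (22)(10)(15) = 3300.0 J
Friction loss: W_f = μ_k mg d = 246.4 J
At Q: ½mv² + mgh₂ = mgh₁ − W_f
½mv² = 3300.0 − 246.4 − 2046.0 = 1007.6 J
v = √(2 × 1007.6/22) = 9.571 m/s

v = 9.6 m/s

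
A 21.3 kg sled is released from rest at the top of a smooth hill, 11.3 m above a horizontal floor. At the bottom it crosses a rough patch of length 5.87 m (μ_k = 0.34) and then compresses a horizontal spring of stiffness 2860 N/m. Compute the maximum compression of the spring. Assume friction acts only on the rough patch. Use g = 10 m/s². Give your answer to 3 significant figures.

x = 1.18 m

Initial energy: E₁ = mgh = (21.3)(10)(11.3) = 2406.9 J
Friction removes W_f = μ_k mg d = (0.34)(21.3)(10)(5.87) = 425.1 J
Energy reaching the spring: E = 2406.9 − 425.1 = 1981.8 J
At max compression ½kx² = E ⇒ x = √(2E/k) = √(2 × 1981.8/2860) = 1.177 m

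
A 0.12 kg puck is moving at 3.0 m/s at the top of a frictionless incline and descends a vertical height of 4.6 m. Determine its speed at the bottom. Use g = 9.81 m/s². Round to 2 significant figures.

v = 10 m/s

Energy conservation between the two points: ½mv₀² + mgh = ½mv²
The mass cancels from both sides.
v² = v₀² + 2gh = (3.0)² + 2(9.81)(4.6) = 99.252
v = √99.252 = 9.963 m/s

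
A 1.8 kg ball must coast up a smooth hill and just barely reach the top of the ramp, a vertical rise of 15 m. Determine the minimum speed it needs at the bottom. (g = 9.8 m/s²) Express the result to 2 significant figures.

At the top it is momentarily at rest, so all KE converts to PE: ½mv² = mgh
v = √(2gh) = √(2 × 9.8 × 15) = 17.15 m/s

v = 17 m/s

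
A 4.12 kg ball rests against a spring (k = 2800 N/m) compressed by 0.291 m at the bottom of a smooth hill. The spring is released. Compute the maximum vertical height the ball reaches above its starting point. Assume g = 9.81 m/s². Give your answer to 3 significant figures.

Energy conservation from release to the highest point: ½kx² = mgh
h = kx²/(2mg) = (2800)(0.291)²/(2 × 4.12 × 9.81) = 2.933 m

h = 2.93 m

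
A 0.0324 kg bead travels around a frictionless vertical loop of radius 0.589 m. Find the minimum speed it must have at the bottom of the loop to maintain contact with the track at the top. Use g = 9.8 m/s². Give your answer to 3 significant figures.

v = 5.37 m/s

At the top: mg = mv_top²/r ⇒ v_top² = gr = 5.772 m²/s²
Energy from bottom to top (height 2r): ½mv_bot² = ½mv_top² + mg(2r)
v_bot² = gr + 4gr = 5gr = 28.86
v_bot = √(5gr) = 5.372 m/s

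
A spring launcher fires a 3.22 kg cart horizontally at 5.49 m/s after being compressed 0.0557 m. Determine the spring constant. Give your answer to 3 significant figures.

½kx² = ½mv²
k = mv²/x² = (3.22)(5.49)²/(0.0557)² = 31282 N/m

k = 31300 N/m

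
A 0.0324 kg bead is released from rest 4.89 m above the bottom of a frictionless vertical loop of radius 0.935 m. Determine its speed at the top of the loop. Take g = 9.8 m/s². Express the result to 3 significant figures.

v = 7.69 m/s

Energy conservation: mgh = ½mv_top² + mg(2r)
v_top² = 2g(h − 2r) = 2(9.8)(4.89 − 1.870) = 59.19
v_top = 7.694 m/s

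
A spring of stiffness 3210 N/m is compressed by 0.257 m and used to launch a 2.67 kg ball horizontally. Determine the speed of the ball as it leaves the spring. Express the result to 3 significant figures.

Spring PE converts entirely to kinetic energy: ½kx² = ½mv²
v = x√(k/m) = 0.257 × √(3210/2.67) = 8.911 m/s

v = 8.91 m/s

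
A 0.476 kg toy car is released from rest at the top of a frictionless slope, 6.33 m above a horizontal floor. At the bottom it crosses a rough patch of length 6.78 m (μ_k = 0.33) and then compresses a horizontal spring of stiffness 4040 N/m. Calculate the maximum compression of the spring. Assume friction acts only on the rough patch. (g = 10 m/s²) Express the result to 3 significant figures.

x = 0.0982 m

Initial energy: E₁ = mgh = (0.476)(10)(6.33) = 30.131 J
Friction removes W_f = μ_k mg d = (0.33)(0.476)(10)(6.78) = 10.65 J
Energy reaching the spring: E = 30.131 − 10.65 = 19.481 J
At max compression ½kx² = E ⇒ x = √(2E/k) = √(2 × 19.481/4040) = 0.09820 m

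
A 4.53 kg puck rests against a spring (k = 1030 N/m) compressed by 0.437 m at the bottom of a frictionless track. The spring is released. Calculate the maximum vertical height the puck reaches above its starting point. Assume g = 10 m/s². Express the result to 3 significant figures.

h = 2.17 m

At maximum height the puck is at rest, so ½kx² = mgh
h = kx²/(2mg) = (1030)(0.437)²/(2 × 4.53 × 10) = 2.171 m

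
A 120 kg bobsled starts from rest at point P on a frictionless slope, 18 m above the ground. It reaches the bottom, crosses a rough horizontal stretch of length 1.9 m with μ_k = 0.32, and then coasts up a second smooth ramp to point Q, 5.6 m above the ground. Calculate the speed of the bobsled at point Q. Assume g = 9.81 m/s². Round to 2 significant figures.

Energy at P: mgh₁ = (120)(9.81)(18) = 21190 J
Friction loss: W_f = μ_k mg d = 715.7 J
At Q: ½mv² + mgh₂ = mgh₁ − W_f
½mv² = 21190 − 715.7 − 6592.3 = 13882 J
v = √(2 × 13882/120) = 15.21 m/s

v = 15 m/s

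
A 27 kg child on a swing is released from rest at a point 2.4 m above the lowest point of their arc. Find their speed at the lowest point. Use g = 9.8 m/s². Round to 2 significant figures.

v = 6.9 m/s

Energy conservation between the two points: mgh = ½mv²
The mass cancels from both sides.
v = √(2gh) = √(2 × 9.8 × 2.4) = √47.040 = 6.859 m/s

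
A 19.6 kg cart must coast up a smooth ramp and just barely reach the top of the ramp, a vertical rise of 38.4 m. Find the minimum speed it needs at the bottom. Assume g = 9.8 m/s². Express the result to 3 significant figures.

v = 27.4 m/s

At the top it is momentarily at rest, so all KE converts to PE: ½mv² = mgh
v = √(2gh) = √(2 × 9.8 × 38.4) = 27.43 m/s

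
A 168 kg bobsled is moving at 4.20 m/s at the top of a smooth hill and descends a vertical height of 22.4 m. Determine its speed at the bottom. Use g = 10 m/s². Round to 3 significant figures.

v = 21.6 m/s

Mechanical energy is conserved (no friction): ½mv₀² + mgh = ½mv²
The mass cancels from both sides.
v² = v₀² + 2gh = (4.20)² + 2(10)(22.4) = 465.64
v = √465.64 = 21.58 m/s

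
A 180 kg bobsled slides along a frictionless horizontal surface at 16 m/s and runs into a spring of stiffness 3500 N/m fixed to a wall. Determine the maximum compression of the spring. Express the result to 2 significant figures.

x = 3.6 m

All KE is stored as spring PE at maximum compression: ½mv² = ½kx²
x = v√(m/k) = 16 × √(180/3500) = 3.628 m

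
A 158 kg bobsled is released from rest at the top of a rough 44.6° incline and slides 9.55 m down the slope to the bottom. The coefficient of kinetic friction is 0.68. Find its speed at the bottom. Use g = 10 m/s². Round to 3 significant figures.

v = 6.45 m/s

Taking the bottom as reference, mgh = ½mv² + μ_k N L with h = L sinθ, N = mg cosθ:
mgh = mgL sinθ = (158)(10)(9.55)sin44.6° = 10595 J
W_f = μ_k mg cosθ · L = (0.68)(158)(10)cos44.6°·9.55 = 7306 J
½mv² = 10595 − 7306 = 3289.0 J
v = √(2 × 3289.0/158) = 6.452 m/s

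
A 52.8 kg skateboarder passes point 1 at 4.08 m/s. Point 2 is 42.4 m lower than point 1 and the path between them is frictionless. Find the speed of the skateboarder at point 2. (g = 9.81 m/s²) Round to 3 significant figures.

Energy conservation between the two points: ½mv₀² + mgh = ½mv²
v² = v₀² + 2gh = (4.08)² + 2(9.81)(42.4) = 848.53
v = √848.53 = 29.13 m/s

v = 29.1 m/s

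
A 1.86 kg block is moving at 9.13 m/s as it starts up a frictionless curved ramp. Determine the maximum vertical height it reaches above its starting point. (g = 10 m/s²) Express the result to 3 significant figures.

h = 4.17 m

By energy conservation, ½mv² = mgh
h = v²/(2g) = 9.13²/(2 × 10) = 4.168 m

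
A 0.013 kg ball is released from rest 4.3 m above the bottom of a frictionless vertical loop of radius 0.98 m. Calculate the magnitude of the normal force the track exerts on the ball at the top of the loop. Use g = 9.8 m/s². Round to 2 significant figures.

N = 0.48 N

Energy from release to top (height 2r): mgh = ½mv_top² + mg(2r)
v_top² = 2g(h − 2r) = 2(9.8)(4.3 − 1.960) = 45.864 m²/s²
At the top, both N and weight point toward the centre: N + mg = mv_top²/r
N = m(v_top²/r − g) = 0.013(45.864/0.98 − 9.8) = 0.4810 N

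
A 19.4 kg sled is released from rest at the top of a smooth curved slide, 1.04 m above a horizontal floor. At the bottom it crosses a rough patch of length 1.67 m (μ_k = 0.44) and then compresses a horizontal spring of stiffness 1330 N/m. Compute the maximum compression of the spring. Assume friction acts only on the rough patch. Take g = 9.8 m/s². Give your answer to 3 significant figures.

x = 0.295 m

Initial energy: E₁ = mgh = (19.4)(9.8)(1.04) = 197.72 J
Friction removes W_f = μ_k mg d = (0.44)(19.4)(9.8)(1.67) = 139.7 J
Energy reaching the spring: E = 197.72 − 139.7 = 58.025 J
At max compression ½kx² = E ⇒ x = √(2E/k) = √(2 × 58.025/1330) = 0.2954 m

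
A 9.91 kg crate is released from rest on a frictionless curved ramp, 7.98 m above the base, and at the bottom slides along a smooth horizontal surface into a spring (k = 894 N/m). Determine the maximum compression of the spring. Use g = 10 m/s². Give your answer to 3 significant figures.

x = 1.33 m

Energy conservation (no friction) from release to max compression: mgh = ½kx²
x = √(2mgh/k) = √(2 × 9.91 × 10 × 7.98 / 894) = 1.330 m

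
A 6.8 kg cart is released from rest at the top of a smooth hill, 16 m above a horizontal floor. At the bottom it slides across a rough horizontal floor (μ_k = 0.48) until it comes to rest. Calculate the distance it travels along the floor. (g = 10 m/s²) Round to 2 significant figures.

d = 33 m

Applying the work–energy principle:
At rest all PE has been dissipated by friction: mgh = μ_k m g d
d = h/μ_k = 16/0.48 = 33.33 m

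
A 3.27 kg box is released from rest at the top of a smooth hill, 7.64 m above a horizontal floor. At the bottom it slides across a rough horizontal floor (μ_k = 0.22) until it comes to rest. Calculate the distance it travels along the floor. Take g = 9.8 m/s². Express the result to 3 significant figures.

d = 34.7 m

Energy bookkeeping (friction removes W_f = μ_k N d):
At rest all PE has been dissipated by friction: mgh = μ_k m g d
d = h/μ_k = 7.64/0.22 = 34.73 m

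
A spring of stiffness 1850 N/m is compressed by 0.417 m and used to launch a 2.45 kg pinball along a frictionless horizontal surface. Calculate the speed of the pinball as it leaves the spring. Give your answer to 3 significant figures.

v = 11.5 m/s

Conservation of energy: ½kx² = ½mv²
v = x√(k/m) = 0.417 × √(1850/2.45) = 11.46 m/s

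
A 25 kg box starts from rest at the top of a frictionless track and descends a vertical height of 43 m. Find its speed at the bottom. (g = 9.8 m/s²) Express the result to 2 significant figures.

Equating total energy at the two states: mgh = ½mv²
v = √(2gh) = √(2 × 9.8 × 43) = √842.80 = 29.03 m/s

v = 29 m/s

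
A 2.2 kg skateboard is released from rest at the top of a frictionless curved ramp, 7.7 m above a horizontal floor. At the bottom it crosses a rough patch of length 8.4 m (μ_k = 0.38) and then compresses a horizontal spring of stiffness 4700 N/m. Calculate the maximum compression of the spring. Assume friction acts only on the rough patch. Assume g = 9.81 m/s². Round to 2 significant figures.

Initial energy: E₁ = mgh = (2.2)(9.81)(7.7) = 166.18 J
Friction removes W_f = μ_k mg d = (0.38)(2.2)(9.81)(8.4) = 68.89 J
Energy reaching the spring: E = 166.18 − 68.89 = 97.292 J
At max compression ½kx² = E ⇒ x = √(2E/k) = √(2 × 97.292/4700) = 0.2035 m

x = 0.20 m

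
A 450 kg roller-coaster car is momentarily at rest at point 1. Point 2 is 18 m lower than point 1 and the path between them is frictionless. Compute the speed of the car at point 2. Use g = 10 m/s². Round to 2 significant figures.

Equating total energy at the two states: mgh = ½mv²
v = √(2gh) = √(2 × 10 × 18) = √360.00 = 18.97 m/s

v = 19 m/s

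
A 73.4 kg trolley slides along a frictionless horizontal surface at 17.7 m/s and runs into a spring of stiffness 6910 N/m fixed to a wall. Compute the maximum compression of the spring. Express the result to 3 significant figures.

x = 1.82 m

Conservation of energy between contact and max compression: ½mv² = ½kx²
x = v√(m/k) = 17.7 × √(73.4/6910) = 1.824 m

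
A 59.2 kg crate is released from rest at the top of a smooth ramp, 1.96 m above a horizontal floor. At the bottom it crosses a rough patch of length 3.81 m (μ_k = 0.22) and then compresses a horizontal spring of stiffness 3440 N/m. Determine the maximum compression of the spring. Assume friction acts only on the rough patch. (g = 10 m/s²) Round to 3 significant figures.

Initial energy: E₁ = mgh = (59.2)(10)(1.96) = 1160.3 J
Friction removes W_f = μ_k mg d = (0.22)(59.2)(10)(3.81) = 496.2 J
Energy reaching the spring: E = 1160.3 − 496.2 = 664.11 J
At max compression ½kx² = E ⇒ x = √(2E/k) = √(2 × 664.11/3440) = 0.6214 m

x = 0.621 m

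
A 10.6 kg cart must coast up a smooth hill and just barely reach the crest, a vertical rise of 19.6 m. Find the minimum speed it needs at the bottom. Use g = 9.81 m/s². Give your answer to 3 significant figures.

At the top it is momentarily at rest, so all KE converts to PE: ½mv² = mgh
v = √(2gh) = √(2 × 9.81 × 19.6) = 19.61 m/s

v = 19.6 m/s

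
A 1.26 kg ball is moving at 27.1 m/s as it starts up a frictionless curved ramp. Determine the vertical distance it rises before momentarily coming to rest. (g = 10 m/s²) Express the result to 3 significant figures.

By energy conservation, ½mv² = mgh
h = v²/(2g) = 27.1²/(2 × 10) = 36.72 m

h = 36.7 m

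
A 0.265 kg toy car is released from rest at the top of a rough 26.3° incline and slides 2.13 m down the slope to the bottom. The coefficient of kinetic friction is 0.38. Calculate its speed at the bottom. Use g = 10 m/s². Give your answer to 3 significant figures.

v = 2.09 m/s

Taking the bottom as reference, mgh = ½mv² + μ_k N L with h = L sinθ, N = mg cosθ:
mgh = mgL sinθ = (0.265)(10)(2.13)sin26.3° = 2.5009 J
W_f = μ_k mg cosθ · L = (0.38)(0.265)(10)cos26.3°·2.13 = 1.923 J
½mv² = 2.5009 − 1.923 = 0.57803 J
v = √(2 × 0.57803/0.265) = 2.089 m/s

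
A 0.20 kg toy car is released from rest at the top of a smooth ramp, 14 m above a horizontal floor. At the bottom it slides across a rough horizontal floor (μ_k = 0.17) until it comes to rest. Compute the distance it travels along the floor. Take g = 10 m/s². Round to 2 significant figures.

d = 82 m

Energy at the top = energy at the end + work done against friction:
At rest all PE has been dissipated by friction: mgh = μ_k m g d
d = h/μ_k = 14/0.17 = 82.35 m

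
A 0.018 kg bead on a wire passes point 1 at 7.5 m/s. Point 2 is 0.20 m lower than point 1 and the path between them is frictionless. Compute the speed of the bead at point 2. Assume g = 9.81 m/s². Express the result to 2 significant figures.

Energy conservation between the two points: ½mv₀² + mgh = ½mv²
v² = v₀² + 2gh = (7.5)² + 2(9.81)(0.20) = 60.174
v = √60.174 = 7.757 m/s

v = 7.8 m/s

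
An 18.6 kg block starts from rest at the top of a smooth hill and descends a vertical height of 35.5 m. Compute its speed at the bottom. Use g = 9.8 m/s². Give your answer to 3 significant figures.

v = 26.4 m/s

By conservation of mechanical energy, mgh = ½mv²
v = √(2gh) = √(2 × 9.8 × 35.5) = √695.80 = 26.38 m/s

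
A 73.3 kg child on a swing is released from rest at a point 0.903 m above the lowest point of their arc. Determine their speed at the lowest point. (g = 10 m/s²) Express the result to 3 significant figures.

v = 4.25 m/s

Mechanical energy is conserved (no friction): mgh = ½mv²
v = √(2gh) = √(2 × 10 × 0.903) = √18.060 = 4.250 m/s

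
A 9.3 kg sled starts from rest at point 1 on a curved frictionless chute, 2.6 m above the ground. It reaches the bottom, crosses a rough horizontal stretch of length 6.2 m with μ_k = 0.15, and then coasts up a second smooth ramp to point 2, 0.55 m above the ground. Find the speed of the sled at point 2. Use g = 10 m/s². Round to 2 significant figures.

Energy at 1: mgh₁ = (9.3)(10)(2.6) = 241.80 J
Friction loss: W_f = μ_k mg d = 86.49 J
At 2: ½mv² + mgh₂ = mgh₁ − W_f
½mv² = 241.80 − 86.49 − 51.150 = 104.16 J
v = √(2 × 104.16/9.3) = 4.733 m/s

v = 4.7 m/s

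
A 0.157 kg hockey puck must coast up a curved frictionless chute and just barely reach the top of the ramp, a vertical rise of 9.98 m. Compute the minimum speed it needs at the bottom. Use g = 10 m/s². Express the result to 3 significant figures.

v = 14.1 m/s

At the top it is momentarily at rest, so all KE converts to PE: ½mv² = mgh
v = √(2gh) = √(2 × 10 × 9.98) = 14.13 m/s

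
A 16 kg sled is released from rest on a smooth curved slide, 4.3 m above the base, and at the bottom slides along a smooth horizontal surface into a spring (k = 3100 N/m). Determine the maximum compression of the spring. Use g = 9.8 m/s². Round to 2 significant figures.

x = 0.66 m

Energy conservation (no friction) from release to max compression: mgh = ½kx²
x = √(2mgh/k) = √(2 × 16 × 9.8 × 4.3 / 3100) = 0.6595 m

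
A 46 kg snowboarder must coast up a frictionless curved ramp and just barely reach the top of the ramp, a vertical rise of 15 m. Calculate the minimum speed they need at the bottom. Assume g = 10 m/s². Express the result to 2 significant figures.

At the top they are momentarily at rest, so all KE converts to PE: ½mv² = mgh
v = √(2gh) = √(2 × 10 × 15) = 17.32 m/s

v = 17 m/s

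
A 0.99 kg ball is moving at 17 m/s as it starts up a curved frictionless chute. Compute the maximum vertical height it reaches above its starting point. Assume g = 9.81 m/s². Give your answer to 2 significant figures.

h = 15 m

By energy conservation, ½mv² = mgh
h = v²/(2g) = 17²/(2 × 9.81) = 14.73 m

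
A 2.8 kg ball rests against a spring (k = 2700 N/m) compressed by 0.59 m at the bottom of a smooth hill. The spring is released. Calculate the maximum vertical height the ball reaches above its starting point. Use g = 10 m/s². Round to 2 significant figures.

h = 17 m

Energy conservation from release to the highest point: ½kx² = mgh
h = kx²/(2mg) = (2700)(0.59)²/(2 × 2.8 × 10) = 16.78 m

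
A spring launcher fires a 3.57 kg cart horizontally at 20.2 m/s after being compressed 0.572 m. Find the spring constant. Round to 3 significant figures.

k = 4450 N/m

½kx² = ½mv²
k = mv²/x² = (3.57)(20.2)²/(0.572)² = 4452 N/m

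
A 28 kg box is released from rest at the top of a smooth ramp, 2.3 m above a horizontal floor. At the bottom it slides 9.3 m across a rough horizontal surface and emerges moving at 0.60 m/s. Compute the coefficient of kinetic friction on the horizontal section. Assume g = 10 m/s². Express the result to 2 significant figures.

Energy at the top = energy at the end + work done against friction:
mgh = ½mv² + μ_k m g d
mgh = 644.00 J; ½mv² = 5.0400 J
W_f = 644.00 − 5.0400 = 639.0 J
μ_k = W_f/(mg·d) = 639.0/(280.0 × 9.3) = 0.2454

μ_k = 0.25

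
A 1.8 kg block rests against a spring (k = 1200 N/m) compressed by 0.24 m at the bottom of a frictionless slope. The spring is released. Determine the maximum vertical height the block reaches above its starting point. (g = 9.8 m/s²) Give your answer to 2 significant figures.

h = 2.0 m

At maximum height the block is at rest, so ½kx² = mgh
h = kx²/(2mg) = (1200)(0.24)²/(2 × 1.8 × 9.8) = 1.959 m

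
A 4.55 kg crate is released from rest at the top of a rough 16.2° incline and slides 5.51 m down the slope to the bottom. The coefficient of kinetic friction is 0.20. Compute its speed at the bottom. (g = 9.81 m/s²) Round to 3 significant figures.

v = 3.07 m/s

Energy: mgh = ½mv² + W_f, with h = L sinθ and W_f = μ_k (mg cosθ) L
mgh = mgL sinθ = (4.55)(9.81)(5.51)sin16.2° = 68.616 J
W_f = μ_k mg cosθ · L = (0.20)(4.55)(9.81)cos16.2°·5.51 = 47.24 J
½mv² = 68.616 − 47.24 = 21.380 J
v = √(2 × 21.380/4.55) = 3.066 m/s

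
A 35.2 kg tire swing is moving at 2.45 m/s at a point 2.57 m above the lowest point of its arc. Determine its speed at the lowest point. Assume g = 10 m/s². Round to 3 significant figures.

Equating total energy at the two states: ½mv₀² + mgh = ½mv²
v² = v₀² + 2gh = (2.45)² + 2(10)(2.57) = 57.403
v = √57.403 = 7.576 m/s

v = 7.58 m/s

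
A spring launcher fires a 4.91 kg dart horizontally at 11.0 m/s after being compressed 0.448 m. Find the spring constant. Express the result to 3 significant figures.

k = 2960 N/m

Spring PE at full compression equals KE at release: ½kx² = ½mv²
k = mv²/x² = (4.91)(11.0)²/(0.448)² = 2960 N/m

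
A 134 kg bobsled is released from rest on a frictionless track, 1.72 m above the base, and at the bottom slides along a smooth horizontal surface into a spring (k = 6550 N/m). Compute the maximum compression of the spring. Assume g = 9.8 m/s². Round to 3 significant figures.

Gravitational PE at the top equals spring PE at max compression: mgh = ½kx²
x = √(2mgh/k) = √(2 × 134 × 9.8 × 1.72 / 6550) = 0.8305 m

x = 0.830 m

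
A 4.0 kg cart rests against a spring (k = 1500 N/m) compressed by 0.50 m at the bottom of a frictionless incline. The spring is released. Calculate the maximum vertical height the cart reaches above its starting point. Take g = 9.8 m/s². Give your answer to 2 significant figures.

h = 4.8 m

All spring PE becomes gravitational PE at the highest point: ½kx² = mgh
h = kx²/(2mg) = (1500)(0.50)²/(2 × 4.0 × 9.8) = 4.783 m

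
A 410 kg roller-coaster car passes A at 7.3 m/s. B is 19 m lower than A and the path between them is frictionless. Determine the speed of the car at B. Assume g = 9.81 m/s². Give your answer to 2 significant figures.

v = 21 m/s

Energy conservation between the two points: ½mv₀² + mgh = ½mv²
v² = v₀² + 2gh = (7.3)² + 2(9.81)(19) = 426.07
v = √426.07 = 20.64 m/s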